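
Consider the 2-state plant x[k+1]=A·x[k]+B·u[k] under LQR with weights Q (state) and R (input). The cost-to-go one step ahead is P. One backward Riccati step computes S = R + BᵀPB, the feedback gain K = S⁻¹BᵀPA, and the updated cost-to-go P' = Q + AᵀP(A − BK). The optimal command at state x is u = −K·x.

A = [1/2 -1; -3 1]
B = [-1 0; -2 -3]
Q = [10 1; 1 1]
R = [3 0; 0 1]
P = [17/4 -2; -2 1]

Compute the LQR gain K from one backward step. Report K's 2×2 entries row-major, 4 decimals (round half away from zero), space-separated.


BᵀP = [-0.2500 0.0000; 6.0000 -3.0000]
S = R + BᵀPB = [3 0; 0 1] + [0.2500 0.0000; 0.0000 9.0000] = [3.2500 0.0000; 0.0000 10.0000]
BᵀPA = [-0.1250 0.2500; 12.0000 -9.0000]
K = S⁻¹·BᵀPA = [-0.0385 0.0769; 1.2000 -0.9000]
A−BK = [0.4615 -0.9231; 0.5231 -1.5462]
AᵀP(A−BK) = [1.6577 -1.3154; -1.3154 1.1308]
P' = Q + AᵀP(A−BK) = [11.6577 -0.3154; -0.3154 2.1308]
tr(P') = 13.7885

-0.0385 0.0769 1.2000 -0.9000


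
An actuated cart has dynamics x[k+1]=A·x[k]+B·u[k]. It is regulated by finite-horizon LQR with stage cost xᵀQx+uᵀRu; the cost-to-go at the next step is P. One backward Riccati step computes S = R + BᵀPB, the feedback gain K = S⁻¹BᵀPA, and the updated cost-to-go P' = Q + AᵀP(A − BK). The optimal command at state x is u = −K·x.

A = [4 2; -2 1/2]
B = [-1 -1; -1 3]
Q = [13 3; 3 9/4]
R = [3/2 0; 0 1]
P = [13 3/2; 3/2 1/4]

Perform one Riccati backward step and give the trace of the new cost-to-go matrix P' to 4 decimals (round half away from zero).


29.4348

BᵀP = [-14.5000 -1.7500; -8.5000 -0.7500]
S = R + BᵀPB = [3/2 0; 0 1] + [16.2500 9.2500; 9.2500 6.2500] = [17.7500 9.2500; 9.2500 7.2500]
BᵀPA = [-54.5000 -29.8750; -32.5000 -17.3750]
K = S⁻¹·BᵀPA = [-2.1913 -1.2957; -1.6870 -0.7435]
A−BK = [0.1217 -0.0391; 0.8696 1.4348]
AᵀP(A−BK) = [10.7478 5.9739; 5.9739 3.4370]
P' = Q + AᵀP(A−BK) = [23.7478 8.9739; 8.9739 5.6870]
tr(P') = 29.4348


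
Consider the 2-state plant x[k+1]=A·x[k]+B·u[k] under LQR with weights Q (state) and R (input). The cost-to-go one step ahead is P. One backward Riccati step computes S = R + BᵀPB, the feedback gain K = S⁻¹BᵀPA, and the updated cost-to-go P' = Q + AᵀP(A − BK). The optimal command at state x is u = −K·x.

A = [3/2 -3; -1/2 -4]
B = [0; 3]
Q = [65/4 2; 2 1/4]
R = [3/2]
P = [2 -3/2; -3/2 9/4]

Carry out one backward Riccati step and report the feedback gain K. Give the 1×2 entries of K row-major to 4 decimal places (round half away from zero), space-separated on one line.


BᵀP = [-4.5000 6.7500]
S = R + BᵀPB = [3/2] + [20.2500] = [21.7500]
BᵀPA = [-10.1250 -13.5000]
K = S⁻¹·BᵀPA = [-0.4655 -0.6207]
A−BK = [1.5000 -3.0000; 0.8966 -2.1379]
AᵀP(A−BK) = [2.5991 -4.0345; -4.0345 9.6207]
P' = Q + AᵀP(A−BK) = [18.8491 -2.0345; -2.0345 9.8707]
tr(P') = 28.7198

-0.4655 -0.6207


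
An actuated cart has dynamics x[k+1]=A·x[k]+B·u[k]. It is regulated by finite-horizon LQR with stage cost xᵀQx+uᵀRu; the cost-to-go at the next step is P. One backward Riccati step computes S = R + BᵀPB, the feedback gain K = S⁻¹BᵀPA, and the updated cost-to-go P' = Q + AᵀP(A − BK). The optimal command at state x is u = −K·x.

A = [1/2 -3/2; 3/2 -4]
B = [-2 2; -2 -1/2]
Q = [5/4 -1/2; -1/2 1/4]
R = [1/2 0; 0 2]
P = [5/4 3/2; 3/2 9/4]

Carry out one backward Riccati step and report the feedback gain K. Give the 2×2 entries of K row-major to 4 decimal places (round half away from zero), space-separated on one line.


-0.5434 1.4794 -0.0553 0.1317

BᵀP = [-5.5000 -7.5000; 1.7500 1.8750]
S = R + BᵀPB = [1/2 0; 0 2] + [26.0000 -7.2500; -7.2500 2.5625] = [26.5000 -7.2500; -7.2500 4.5625]
BᵀPA = [-14.0000 38.2500; 3.6875 -10.1250]
K = S⁻¹·BᵀPA = [-0.5434 1.4794; -0.0553 0.1317]
A−BK = [-0.4762 1.1955; 0.3855 -0.9753]
AᵀP(A−BK) = [0.2209 -0.5862; -0.5862 1.5579]
P' = Q + AᵀP(A−BK) = [1.4709 -1.0862; -1.0862 1.8079]
tr(P') = 3.2787


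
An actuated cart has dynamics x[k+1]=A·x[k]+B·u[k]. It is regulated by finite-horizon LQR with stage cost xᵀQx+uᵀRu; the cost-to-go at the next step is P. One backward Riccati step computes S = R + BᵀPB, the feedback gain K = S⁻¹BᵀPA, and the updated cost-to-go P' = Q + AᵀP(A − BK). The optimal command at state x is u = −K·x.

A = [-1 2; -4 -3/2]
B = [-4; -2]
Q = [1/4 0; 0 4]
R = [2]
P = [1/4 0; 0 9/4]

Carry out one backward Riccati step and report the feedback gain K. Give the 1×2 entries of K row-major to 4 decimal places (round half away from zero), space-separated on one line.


1.2667 0.3167

BᵀP = [-1.0000 -4.5000]
S = R + BᵀPB = [2] + [13.0000] = [15.0000]
BᵀPA = [19.0000 4.7500]
K = S⁻¹·BᵀPA = [1.2667 0.3167]
A−BK = [4.0667 3.2667; -1.4667 -0.8667]
AᵀP(A−BK) = [12.1833 6.9833; 6.9833 4.5583]
P' = Q + AᵀP(A−BK) = [12.4333 6.9833; 6.9833 8.5583]
tr(P') = 20.9917


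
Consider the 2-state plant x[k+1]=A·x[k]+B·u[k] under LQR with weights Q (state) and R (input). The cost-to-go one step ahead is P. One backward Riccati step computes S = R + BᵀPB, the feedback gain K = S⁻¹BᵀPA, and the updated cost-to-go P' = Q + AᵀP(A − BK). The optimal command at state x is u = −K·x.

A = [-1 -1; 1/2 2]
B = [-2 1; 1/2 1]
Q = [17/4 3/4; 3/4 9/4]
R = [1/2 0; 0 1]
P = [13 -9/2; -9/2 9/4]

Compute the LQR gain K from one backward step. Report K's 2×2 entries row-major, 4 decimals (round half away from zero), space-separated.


0.5522 0.9552 0.0530 0.5950

BᵀP = [-28.2500 10.1250; 8.5000 -2.2500]
S = R + BᵀPB = [1/2 0; 0 1] + [61.5625 -18.1250; -18.1250 6.2500] = [62.0625 -18.1250; -18.1250 7.2500]
BᵀPA = [33.3125 48.5000; -9.6250 -13.0000]
K = S⁻¹·BᵀPA = [0.5522 0.9552; 0.0530 0.5950]
A−BK = [0.0515 0.3155; 0.1709 0.9274]
AᵀP(A−BK) = [0.1763 0.4056; 0.4056 1.4061]
P' = Q + AᵀP(A−BK) = [4.4263 1.1556; 1.1556 3.6561]
tr(P') = 8.0823


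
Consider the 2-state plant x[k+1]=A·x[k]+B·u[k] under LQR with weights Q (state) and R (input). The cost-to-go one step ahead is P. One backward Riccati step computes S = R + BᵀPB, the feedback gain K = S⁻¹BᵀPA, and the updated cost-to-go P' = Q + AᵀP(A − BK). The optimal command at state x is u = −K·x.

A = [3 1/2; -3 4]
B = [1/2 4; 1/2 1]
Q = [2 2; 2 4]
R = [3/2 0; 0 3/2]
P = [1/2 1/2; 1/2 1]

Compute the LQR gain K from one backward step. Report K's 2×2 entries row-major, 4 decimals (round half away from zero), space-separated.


-0.2903 0.4597 -0.0484 0.8266

BᵀP = [0.5000 0.7500; 2.5000 3.0000]
S = R + BᵀPB = [3/2 0; 0 3/2] + [0.6250 2.7500; 2.7500 13.0000] = [2.1250 2.7500; 2.7500 14.5000]
BᵀPA = [-0.7500 3.2500; -1.5000 13.2500]
K = S⁻¹·BᵀPA = [-0.2903 0.4597; -0.0484 0.8266]
A−BK = [3.3387 -3.0363; -2.8065 2.9435]
AᵀP(A−BK) = [4.2097 -4.4153; -4.4153 5.6784]
P' = Q + AᵀP(A−BK) = [6.2097 -2.4153; -2.4153 9.6784]
tr(P') = 15.8881


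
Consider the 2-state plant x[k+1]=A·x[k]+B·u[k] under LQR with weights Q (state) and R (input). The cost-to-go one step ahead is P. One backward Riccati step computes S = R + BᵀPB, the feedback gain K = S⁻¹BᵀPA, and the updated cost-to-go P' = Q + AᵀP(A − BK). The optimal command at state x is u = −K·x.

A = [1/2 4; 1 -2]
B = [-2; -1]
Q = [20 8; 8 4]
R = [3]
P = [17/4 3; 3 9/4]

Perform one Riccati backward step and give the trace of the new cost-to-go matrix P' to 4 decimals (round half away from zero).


28.1811

BᵀP = [-11.5000 -8.2500]
S = R + BᵀPB = [3] + [31.2500] = [34.2500]
BᵀPA = [-14.0000 -29.5000]
K = S⁻¹·BᵀPA = [-0.4088 -0.8613]
A−BK = [-0.3175 2.2774; 0.5912 -2.8613]
AᵀP(A−BK) = [0.5899 0.9416; 0.9416 3.5912]
P' = Q + AᵀP(A−BK) = [20.5899 8.9416; 8.9416 7.5912]
tr(P') = 28.1811


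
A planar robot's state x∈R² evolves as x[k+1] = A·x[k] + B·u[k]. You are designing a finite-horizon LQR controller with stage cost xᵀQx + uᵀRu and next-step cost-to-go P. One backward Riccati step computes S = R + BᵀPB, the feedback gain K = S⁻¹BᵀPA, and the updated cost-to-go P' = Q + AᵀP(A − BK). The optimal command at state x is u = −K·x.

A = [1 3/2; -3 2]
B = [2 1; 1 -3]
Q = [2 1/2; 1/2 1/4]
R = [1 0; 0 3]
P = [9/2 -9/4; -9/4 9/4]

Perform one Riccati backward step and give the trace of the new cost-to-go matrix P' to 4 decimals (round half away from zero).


5.9169

BᵀP = [6.7500 -2.2500; 11.2500 -9.0000]
S = R + BᵀPB = [1 0; 0 3] + [11.2500 13.5000; 13.5000 38.2500] = [12.2500 13.5000; 13.5000 41.2500]
BᵀPA = [13.5000 5.6250; 38.2500 -1.1250]
K = S⁻¹·BᵀPA = [0.1254 0.7652; 0.8862 -0.2777]
A−BK = [-0.1370 0.2472; -0.4666 0.4016]
AᵀP(A−BK) = [2.6587 -0.8331; -0.8331 1.0081]
P' = Q + AᵀP(A−BK) = [4.6587 -0.3331; -0.3331 1.2581]
tr(P') = 5.9169


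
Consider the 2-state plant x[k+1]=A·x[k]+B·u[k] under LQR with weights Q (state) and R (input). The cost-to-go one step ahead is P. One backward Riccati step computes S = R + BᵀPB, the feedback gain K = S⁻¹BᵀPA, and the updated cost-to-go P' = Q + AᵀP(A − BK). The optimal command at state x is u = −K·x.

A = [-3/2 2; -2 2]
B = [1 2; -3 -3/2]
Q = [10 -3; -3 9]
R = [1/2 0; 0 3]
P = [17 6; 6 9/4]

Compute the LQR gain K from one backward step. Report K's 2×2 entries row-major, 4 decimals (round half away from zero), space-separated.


BᵀP = [-1.0000 -0.7500; 25.0000 8.6250]
S = R + BᵀPB = [1/2 0; 0 3] + [1.2500 -0.8750; -0.8750 37.0625] = [1.7500 -0.8750; -0.8750 40.0625]
BᵀPA = [3.0000 -3.5000; -54.7500 67.2500]
K = S⁻¹·BᵀPA = [1.0424 -1.1735; -1.3438 1.6530]
A−BK = [0.1453 -0.1325; -0.8887 0.9590]
AᵀP(A−BK) = [6.5472 -7.9779; -7.9779 9.7287]
P' = Q + AᵀP(A−BK) = [16.5472 -10.9779; -10.9779 18.7287]
tr(P') = 35.2759

1.0424 -1.1735 -1.3438 1.6530


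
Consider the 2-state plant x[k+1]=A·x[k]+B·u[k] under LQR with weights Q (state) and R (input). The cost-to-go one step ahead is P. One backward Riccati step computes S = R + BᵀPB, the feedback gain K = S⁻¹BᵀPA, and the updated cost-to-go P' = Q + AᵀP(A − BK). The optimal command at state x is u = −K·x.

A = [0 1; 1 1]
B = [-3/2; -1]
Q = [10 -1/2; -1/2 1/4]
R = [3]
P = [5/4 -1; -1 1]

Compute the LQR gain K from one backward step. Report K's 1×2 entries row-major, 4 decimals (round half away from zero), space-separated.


BᵀP = [-0.8750 0.5000]
S = R + BᵀPB = [3] + [0.8125] = [3.8125]
BᵀPA = [0.5000 -0.3750]
K = S⁻¹·BᵀPA = [0.1311 -0.0984]
A−BK = [0.1967 0.8525; 1.1311 0.9016]
AᵀP(A−BK) = [0.9344 0.0492; 0.0492 0.2131]
P' = Q + AᵀP(A−BK) = [10.9344 -0.4508; -0.4508 0.4631]
tr(P') = 11.3975

0.1311 -0.0984


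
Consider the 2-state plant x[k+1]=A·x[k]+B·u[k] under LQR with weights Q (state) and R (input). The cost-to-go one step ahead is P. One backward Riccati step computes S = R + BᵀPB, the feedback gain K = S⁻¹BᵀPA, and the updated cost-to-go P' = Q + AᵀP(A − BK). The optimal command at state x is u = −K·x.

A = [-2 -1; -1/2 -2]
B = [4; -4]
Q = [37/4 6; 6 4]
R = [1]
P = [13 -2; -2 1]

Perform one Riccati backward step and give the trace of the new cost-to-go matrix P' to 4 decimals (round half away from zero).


21.0467

BᵀP = [60.0000 -12.0000]
S = R + BᵀPB = [1] + [288.0000] = [289.0000]
BᵀPA = [-114.0000 -36.0000]
K = S⁻¹·BᵀPA = [-0.3945 -0.1246]
A−BK = [-0.4221 -0.5017; -2.0779 -2.4983]
AᵀP(A−BK) = [3.2811 3.7993; 3.7993 4.5156]
P' = Q + AᵀP(A−BK) = [12.5311 9.7993; 9.7993 8.5156]
tr(P') = 21.0467


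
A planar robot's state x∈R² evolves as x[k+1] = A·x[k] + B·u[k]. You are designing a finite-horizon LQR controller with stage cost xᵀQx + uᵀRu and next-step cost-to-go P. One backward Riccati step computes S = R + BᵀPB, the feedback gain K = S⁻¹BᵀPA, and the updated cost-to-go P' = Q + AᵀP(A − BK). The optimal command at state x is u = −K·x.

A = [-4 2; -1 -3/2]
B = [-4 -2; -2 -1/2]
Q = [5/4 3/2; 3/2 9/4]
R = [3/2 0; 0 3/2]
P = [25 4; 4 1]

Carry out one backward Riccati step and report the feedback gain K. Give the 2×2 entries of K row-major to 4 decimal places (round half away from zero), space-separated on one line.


BᵀP = [-108.0000 -18.0000; -52.0000 -8.5000]
S = R + BᵀPB = [3/2 0; 0 3/2] + [468.0000 225.0000; 225.0000 108.2500] = [469.5000 225.0000; 225.0000 109.7500]
BᵀPA = [450.0000 -189.0000; 216.5000 -91.2500]
K = S⁻¹·BᵀPA = [0.7478 -0.2343; 0.4396 -0.3511]
A−BK = [-0.1296 0.3606; 0.7154 -2.1442]
AᵀP(A−BK) = [1.3187 -1.0532; -1.0532 1.9300]
P' = Q + AᵀP(A−BK) = [2.5687 0.4468; 0.4468 4.1800]
tr(P') = 6.7486

0.7478 -0.2343 0.4396 -0.3511


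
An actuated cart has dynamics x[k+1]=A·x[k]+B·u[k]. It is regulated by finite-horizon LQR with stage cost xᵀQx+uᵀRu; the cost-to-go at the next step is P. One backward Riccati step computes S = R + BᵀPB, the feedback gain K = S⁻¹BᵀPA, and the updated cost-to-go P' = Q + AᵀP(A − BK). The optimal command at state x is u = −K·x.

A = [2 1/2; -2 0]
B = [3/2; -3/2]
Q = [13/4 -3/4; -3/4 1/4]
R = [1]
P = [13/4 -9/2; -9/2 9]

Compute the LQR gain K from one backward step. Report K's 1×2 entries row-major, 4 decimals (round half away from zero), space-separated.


1.3060 0.1191

BᵀP = [11.6250 -20.2500]
S = R + BᵀPB = [1] + [47.8125] = [48.8125]
BᵀPA = [63.7500 5.8125]
K = S⁻¹·BᵀPA = [1.3060 0.1191]
A−BK = [0.0410 0.3214; -0.0410 0.1786]
AᵀP(A−BK) = [1.7414 0.1588; 0.1588 0.1204]
P' = Q + AᵀP(A−BK) = [4.9914 -0.5912; -0.5912 0.3704]
tr(P') = 5.3617


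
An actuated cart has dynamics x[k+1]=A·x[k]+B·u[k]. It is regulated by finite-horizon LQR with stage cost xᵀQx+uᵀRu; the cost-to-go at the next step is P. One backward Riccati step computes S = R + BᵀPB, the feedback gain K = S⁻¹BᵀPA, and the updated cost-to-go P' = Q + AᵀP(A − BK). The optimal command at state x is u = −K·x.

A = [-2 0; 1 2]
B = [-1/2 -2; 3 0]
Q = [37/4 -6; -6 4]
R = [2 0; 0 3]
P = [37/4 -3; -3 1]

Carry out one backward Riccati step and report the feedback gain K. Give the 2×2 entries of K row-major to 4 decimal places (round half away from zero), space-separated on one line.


0.6553 0.2201 0.6286 0.1501

BᵀP = [-13.6250 4.5000; -18.5000 6.0000]
S = R + BᵀPB = [2 0; 0 3] + [20.3125 27.2500; 27.2500 37.0000] = [22.3125 27.2500; 27.2500 40.0000]
BᵀPA = [31.7500 9.0000; 43.0000 12.0000]
K = S⁻¹·BᵀPA = [0.6553 0.2201; 0.6286 0.1501]
A−BK = [-0.4152 0.4102; -0.9658 1.3397]
AᵀP(A−BK) = [2.1655 0.5594; 0.5594 0.2184]
P' = Q + AᵀP(A−BK) = [11.4155 -5.4406; -5.4406 4.2184]
tr(P') = 15.6339


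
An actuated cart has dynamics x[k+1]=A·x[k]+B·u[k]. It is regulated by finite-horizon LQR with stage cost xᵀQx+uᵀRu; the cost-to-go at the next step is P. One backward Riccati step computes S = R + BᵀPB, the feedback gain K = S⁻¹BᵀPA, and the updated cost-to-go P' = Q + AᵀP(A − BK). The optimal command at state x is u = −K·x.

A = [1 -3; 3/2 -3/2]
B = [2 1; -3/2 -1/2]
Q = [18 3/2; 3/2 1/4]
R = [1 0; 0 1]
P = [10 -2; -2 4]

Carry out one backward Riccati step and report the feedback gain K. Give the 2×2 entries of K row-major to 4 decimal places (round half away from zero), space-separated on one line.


-0.3333 0.0000 1.0238 -1.9286

BᵀP = [23.0000 -10.0000; 11.0000 -4.0000]
S = R + BᵀPB = [1 0; 0 1] + [61.0000 28.0000; 28.0000 13.0000] = [62.0000 28.0000; 28.0000 14.0000]
BᵀPA = [8.0000 -54.0000; 5.0000 -27.0000]
K = S⁻¹·BᵀPA = [-0.3333 0.0000; 1.0238 -1.9286]
A−BK = [0.6429 -1.0714; 1.5119 -2.4643]
AᵀP(A−BK) = [10.5476 -17.3571; -17.3571 28.9286]
P' = Q + AᵀP(A−BK) = [28.5476 -15.8571; -15.8571 29.1786]
tr(P') = 57.7262


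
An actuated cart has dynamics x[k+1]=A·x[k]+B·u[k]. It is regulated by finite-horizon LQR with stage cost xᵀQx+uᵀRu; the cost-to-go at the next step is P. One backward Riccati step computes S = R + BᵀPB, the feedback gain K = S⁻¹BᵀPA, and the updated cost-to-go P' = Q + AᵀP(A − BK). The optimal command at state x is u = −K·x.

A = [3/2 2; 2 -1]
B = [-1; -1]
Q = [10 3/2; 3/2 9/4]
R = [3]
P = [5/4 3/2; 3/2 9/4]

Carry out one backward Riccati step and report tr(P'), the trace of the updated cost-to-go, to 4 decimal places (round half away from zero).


BᵀP = [-2.7500 -3.7500]
S = R + BᵀPB = [3] + [6.5000] = [9.5000]
BᵀPA = [-11.6250 -1.7500]
K = S⁻¹·BᵀPA = [-1.2237 -0.1842]
A−BK = [0.2763 1.8158; 0.7763 -1.1842]
AᵀP(A−BK) = [6.5872 0.8586; 0.8586 0.9276]
P' = Q + AᵀP(A−BK) = [16.5872 2.3586; 2.3586 3.1776]
tr(P') = 19.7648

19.7648


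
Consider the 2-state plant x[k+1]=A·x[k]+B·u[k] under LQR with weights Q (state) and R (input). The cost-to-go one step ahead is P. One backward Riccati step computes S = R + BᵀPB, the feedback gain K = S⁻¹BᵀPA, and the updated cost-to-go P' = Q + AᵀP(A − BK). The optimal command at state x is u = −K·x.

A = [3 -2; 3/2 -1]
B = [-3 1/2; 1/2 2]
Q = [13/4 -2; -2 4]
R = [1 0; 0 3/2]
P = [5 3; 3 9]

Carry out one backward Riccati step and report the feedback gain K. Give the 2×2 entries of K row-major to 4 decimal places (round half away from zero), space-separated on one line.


-0.8301 0.5534 0.9313 -0.6209

BᵀP = [-13.5000 -4.5000; 8.5000 19.5000]
S = R + BᵀPB = [1 0; 0 3/2] + [38.2500 -15.7500; -15.7500 43.2500] = [39.2500 -15.7500; -15.7500 44.7500]
BᵀPA = [-47.2500 31.5000; 54.7500 -36.5000]
K = S⁻¹·BᵀPA = [-0.8301 0.5534; 0.9313 -0.6209]
A−BK = [0.0440 -0.0293; 0.0525 -0.0350]
AᵀP(A−BK) = [2.0384 -1.3589; -1.3589 0.9059]
P' = Q + AᵀP(A−BK) = [5.2884 -3.3589; -3.3589 4.9059]
tr(P') = 10.1943


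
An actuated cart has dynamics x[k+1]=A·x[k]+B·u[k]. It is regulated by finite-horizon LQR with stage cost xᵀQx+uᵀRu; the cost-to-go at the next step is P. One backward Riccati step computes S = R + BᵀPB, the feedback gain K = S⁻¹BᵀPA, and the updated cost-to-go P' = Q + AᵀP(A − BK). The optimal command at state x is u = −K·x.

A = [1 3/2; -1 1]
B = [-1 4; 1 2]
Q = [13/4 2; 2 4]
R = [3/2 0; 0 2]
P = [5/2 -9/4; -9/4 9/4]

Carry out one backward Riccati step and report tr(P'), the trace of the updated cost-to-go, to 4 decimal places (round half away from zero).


8.3827

BᵀP = [-4.7500 4.5000; 5.5000 -4.5000]
S = R + BᵀPB = [3/2 0; 0 2] + [9.2500 -10.0000; -10.0000 13.0000] = [10.7500 -10.0000; -10.0000 15.0000]
BᵀPA = [-9.2500 -2.6250; 10.0000 3.7500]
K = S⁻¹·BᵀPA = [-0.6327 -0.0306; 0.2449 0.2296]
A−BK = [-0.6122 0.5510; -0.8571 0.5714]
AᵀP(A−BK) = [0.9490 0.0459; 0.0459 0.1837]
P' = Q + AᵀP(A−BK) = [4.1990 2.0459; 2.0459 4.1837]
tr(P') = 8.3827


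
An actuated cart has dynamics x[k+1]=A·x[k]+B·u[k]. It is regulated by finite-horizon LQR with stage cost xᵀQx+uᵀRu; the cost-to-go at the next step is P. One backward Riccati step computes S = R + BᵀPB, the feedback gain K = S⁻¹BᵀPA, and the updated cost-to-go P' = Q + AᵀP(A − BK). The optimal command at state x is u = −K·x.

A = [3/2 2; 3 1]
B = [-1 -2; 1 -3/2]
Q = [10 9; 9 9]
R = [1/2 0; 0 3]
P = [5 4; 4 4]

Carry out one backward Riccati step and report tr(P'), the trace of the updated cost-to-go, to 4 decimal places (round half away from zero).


26.0750

BᵀP = [-1.0000 0.0000; -16.0000 -14.0000]
S = R + BᵀPB = [1/2 0; 0 3] + [1.0000 2.0000; 2.0000 53.0000] = [1.5000 2.0000; 2.0000 56.0000]
BᵀPA = [-1.5000 -2.0000; -66.0000 -46.0000]
K = S⁻¹·BᵀPA = [0.6000 -0.2500; -1.2000 -0.8125]
A−BK = [-0.3000 0.1250; 0.6000 0.0313]
AᵀP(A−BK) = [4.9500 3.0000; 3.0000 2.1250]
P' = Q + AᵀP(A−BK) = [14.9500 12.0000; 12.0000 11.1250]
tr(P') = 26.0750


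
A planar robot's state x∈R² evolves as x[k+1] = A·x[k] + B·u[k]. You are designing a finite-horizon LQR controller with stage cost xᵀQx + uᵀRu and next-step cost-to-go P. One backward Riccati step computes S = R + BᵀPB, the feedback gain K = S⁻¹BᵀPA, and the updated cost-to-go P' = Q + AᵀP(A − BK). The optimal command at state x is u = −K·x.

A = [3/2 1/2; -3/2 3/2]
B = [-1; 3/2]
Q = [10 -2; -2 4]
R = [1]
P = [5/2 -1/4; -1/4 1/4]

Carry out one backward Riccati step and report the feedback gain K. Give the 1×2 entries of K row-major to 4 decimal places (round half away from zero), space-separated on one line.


-1.0909 -0.1039

BᵀP = [-2.8750 0.6250]
S = R + BᵀPB = [1] + [3.8125] = [4.8125]
BᵀPA = [-5.2500 -0.5000]
K = S⁻¹·BᵀPA = [-1.0909 -0.1039]
A−BK = [0.4091 0.3961; 0.1364 1.6558]
AᵀP(A−BK) = [1.5852 0.3920; 0.3920 0.7606]
P' = Q + AᵀP(A−BK) = [11.5852 -1.6080; -1.6080 4.7606]
tr(P') = 16.3458


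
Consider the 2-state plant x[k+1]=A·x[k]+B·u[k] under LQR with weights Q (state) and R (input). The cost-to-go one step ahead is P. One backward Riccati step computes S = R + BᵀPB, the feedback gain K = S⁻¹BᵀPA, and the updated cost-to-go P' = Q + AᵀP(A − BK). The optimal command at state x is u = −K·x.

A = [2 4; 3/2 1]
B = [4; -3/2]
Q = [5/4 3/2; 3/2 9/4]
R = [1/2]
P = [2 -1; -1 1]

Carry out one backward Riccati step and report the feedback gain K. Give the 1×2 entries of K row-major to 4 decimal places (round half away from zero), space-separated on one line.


BᵀP = [9.5000 -5.5000]
S = R + BᵀPB = [1/2] + [46.2500] = [46.7500]
BᵀPA = [10.7500 32.5000]
K = S⁻¹·BᵀPA = [0.2299 0.6952]
A−BK = [1.0802 1.2193; 1.8449 2.0428]
AᵀP(A−BK) = [1.7781 2.0267; 2.0267 2.4064]
P' = Q + AᵀP(A−BK) = [3.0281 3.5267; 3.5267 4.6564]
tr(P') = 7.6845

0.2299 0.6952


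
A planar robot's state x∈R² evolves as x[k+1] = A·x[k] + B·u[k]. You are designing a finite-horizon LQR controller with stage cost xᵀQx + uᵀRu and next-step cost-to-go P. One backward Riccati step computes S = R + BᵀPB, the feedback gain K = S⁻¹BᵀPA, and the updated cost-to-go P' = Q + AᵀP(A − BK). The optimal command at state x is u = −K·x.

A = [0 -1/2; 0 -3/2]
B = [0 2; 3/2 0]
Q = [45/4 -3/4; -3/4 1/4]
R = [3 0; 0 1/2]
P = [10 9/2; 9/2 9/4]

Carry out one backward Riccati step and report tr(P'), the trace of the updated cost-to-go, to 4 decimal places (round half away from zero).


12.0742

BᵀP = [6.7500 3.3750; 20.0000 9.0000]
S = R + BᵀPB = [3 0; 0 1/2] + [5.0625 13.5000; 13.5000 40.0000] = [8.0625 13.5000; 13.5000 40.5000]
BᵀPA = [0.0000 -8.4375; 0.0000 -23.5000]
K = S⁻¹·BᵀPA = [0.0000 -0.1696; 0.0000 -0.5237]
A−BK = [0.0000 0.5474; 0.0000 -1.2456]
AᵀP(A−BK) = [0.0000 0.0000; 0.0000 0.5742]
P' = Q + AᵀP(A−BK) = [11.2500 -0.7500; -0.7500 0.8242]
tr(P') = 12.0742


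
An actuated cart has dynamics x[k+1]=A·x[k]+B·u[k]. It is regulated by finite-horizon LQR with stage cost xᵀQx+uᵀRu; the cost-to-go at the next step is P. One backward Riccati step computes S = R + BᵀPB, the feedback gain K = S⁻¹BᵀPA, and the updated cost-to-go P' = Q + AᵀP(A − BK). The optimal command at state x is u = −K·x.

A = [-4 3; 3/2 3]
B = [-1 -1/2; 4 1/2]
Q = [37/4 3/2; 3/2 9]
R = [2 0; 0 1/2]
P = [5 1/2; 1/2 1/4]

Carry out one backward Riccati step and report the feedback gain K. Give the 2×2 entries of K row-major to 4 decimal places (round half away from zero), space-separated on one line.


0.5714 0.0952 5.0000 -4.6667

BᵀP = [-3.0000 0.5000; -2.2500 -0.1250]
S = R + BᵀPB = [2 0; 0 1/2] + [5.0000 1.7500; 1.7500 1.0625] = [7.0000 1.7500; 1.7500 1.5625]
BᵀPA = [12.7500 -7.5000; 8.8125 -7.1250]
K = S⁻¹·BᵀPA = [0.5714 0.0952; 5.0000 -4.6667]
A−BK = [-0.9286 0.7619; -3.2857 4.9524]
AᵀP(A−BK) = [23.2143 -22.7143; -22.7143 23.7143]
P' = Q + AᵀP(A−BK) = [32.4643 -21.2143; -21.2143 32.7143]
tr(P') = 65.1786


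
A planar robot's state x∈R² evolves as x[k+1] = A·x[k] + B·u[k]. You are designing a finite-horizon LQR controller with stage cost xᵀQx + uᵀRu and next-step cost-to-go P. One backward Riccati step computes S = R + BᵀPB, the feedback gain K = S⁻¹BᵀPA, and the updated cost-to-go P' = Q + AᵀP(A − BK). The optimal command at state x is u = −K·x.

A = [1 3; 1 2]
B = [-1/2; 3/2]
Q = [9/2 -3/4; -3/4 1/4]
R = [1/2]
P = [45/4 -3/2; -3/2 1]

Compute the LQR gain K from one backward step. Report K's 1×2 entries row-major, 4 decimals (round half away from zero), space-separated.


BᵀP = [-7.8750 2.2500]
S = R + BᵀPB = [1/2] + [7.3125] = [7.8125]
BᵀPA = [-5.6250 -19.1250]
K = S⁻¹·BᵀPA = [-0.7200 -2.4480]
A−BK = [0.6400 1.7760; 2.0800 5.6720]
AᵀP(A−BK) = [5.2000 14.4800; 14.4800 40.4320]
P' = Q + AᵀP(A−BK) = [9.7000 13.7300; 13.7300 40.6820]
tr(P') = 50.3820

-0.7200 -2.4480


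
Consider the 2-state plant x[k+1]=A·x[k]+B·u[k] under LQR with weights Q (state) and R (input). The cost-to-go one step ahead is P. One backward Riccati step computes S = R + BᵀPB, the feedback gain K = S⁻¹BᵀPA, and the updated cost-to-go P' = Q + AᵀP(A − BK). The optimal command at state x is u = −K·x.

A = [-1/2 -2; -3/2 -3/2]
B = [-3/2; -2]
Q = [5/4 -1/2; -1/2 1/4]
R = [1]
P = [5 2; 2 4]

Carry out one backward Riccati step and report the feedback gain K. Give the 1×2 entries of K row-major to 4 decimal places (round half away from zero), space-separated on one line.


BᵀP = [-11.5000 -11.0000]
S = R + BᵀPB = [1] + [39.2500] = [40.2500]
BᵀPA = [22.2500 39.5000]
K = S⁻¹·BᵀPA = [0.5528 0.9814]
A−BK = [0.3292 -0.5280; -0.3944 0.4627]
AᵀP(A−BK) = [0.9503 -0.3354; -0.3354 2.2360]
P' = Q + AᵀP(A−BK) = [2.2003 -0.8354; -0.8354 2.4860]
tr(P') = 4.6863

0.5528 0.9814


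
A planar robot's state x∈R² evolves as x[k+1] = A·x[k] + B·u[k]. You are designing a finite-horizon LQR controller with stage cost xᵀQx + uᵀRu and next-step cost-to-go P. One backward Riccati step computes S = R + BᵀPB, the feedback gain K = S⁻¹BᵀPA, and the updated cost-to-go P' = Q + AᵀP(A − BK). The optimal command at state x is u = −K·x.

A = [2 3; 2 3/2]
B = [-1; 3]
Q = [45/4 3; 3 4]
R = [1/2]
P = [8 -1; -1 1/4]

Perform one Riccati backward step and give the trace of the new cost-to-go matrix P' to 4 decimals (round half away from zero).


BᵀP = [-11.0000 1.7500]
S = R + BᵀPB = [1/2] + [16.2500] = [16.7500]
BᵀPA = [-18.5000 -30.3750]
K = S⁻¹·BᵀPA = [-1.1045 -1.8134]
A−BK = [0.8955 1.1866; 5.3134 6.9403]
AᵀP(A−BK) = [4.5672 6.2015; 6.2015 8.4795]
P' = Q + AᵀP(A−BK) = [15.8172 9.2015; 9.2015 12.4795]
tr(P') = 28.2966

28.2966


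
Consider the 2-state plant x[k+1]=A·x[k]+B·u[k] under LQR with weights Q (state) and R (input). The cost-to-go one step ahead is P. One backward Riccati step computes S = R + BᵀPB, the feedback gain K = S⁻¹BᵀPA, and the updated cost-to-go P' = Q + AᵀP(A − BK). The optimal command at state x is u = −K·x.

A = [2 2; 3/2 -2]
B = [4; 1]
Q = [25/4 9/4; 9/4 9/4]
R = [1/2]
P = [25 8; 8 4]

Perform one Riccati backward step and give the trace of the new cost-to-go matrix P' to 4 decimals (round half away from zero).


17.6366

BᵀP = [108.0000 36.0000]
S = R + BᵀPB = [1/2] + [468.0000] = [468.5000]
BᵀPA = [270.0000 144.0000]
K = S⁻¹·BᵀPA = [0.5763 0.3074]
A−BK = [-0.3052 0.7705; 0.9237 -2.3074]
AᵀP(A−BK) = [1.3970 -2.9883; -2.9883 7.7396]
P' = Q + AᵀP(A−BK) = [7.6470 -0.7383; -0.7383 9.9896]
tr(P') = 17.6366


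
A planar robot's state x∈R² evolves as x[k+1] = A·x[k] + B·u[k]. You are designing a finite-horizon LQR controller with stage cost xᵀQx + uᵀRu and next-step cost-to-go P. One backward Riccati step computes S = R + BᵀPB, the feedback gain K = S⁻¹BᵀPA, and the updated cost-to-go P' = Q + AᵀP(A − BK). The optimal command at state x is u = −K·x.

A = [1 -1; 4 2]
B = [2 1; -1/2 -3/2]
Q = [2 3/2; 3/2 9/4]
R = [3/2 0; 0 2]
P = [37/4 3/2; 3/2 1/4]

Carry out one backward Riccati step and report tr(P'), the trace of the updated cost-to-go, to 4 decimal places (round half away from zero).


BᵀP = [17.7500 2.8750; 7.0000 1.1250]
S = R + BᵀPB = [3/2 0; 0 2] + [34.0625 13.4375; 13.4375 5.3125] = [35.5625 13.4375; 13.4375 7.3125]
BᵀPA = [29.2500 -12.0000; 11.5000 -4.7500]
K = S⁻¹·BᵀPA = [0.7468 -0.3010; 0.2003 -0.0965]
A−BK = [-0.6939 -0.3016; 4.6739 1.7047]
AᵀP(A−BK) = [1.1023 -0.3368; -0.3368 0.1800]
P' = Q + AᵀP(A−BK) = [3.1023 1.1632; 1.1632 2.4300]
tr(P') = 5.5323

5.5323


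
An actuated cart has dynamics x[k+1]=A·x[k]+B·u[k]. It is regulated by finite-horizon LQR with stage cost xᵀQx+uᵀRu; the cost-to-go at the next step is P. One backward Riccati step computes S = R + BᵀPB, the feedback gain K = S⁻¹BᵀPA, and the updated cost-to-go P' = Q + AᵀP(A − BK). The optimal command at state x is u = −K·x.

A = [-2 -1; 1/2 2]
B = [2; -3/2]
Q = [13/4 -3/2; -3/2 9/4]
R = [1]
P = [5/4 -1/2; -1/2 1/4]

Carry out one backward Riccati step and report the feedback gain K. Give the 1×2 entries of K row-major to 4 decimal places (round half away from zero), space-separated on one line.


-0.7516 -0.6275

BᵀP = [3.2500 -1.3750]
S = R + BᵀPB = [1] + [8.5625] = [9.5625]
BᵀPA = [-7.1875 -6.0000]
K = S⁻¹·BᵀPA = [-0.7516 -0.6275]
A−BK = [-0.4967 0.2549; -0.6275 1.0588]
AᵀP(A−BK) = [0.6601 0.4902; 0.4902 0.4853]
P' = Q + AᵀP(A−BK) = [3.9101 -1.0098; -1.0098 2.7353]
tr(P') = 6.6454


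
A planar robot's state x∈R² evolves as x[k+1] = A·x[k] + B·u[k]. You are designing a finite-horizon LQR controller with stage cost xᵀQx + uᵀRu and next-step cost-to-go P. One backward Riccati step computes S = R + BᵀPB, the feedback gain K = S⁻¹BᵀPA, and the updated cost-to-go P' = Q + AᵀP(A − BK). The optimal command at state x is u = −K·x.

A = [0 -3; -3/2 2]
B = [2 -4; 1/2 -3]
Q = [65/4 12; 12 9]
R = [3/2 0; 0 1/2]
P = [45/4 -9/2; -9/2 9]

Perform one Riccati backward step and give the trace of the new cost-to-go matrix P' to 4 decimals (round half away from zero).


51.9333

BᵀP = [20.2500 -4.5000; -31.5000 -9.0000]
S = R + BᵀPB = [3/2 0; 0 1/2] + [38.2500 -67.5000; -67.5000 153.0000] = [39.7500 -67.5000; -67.5000 153.5000]
BᵀPA = [6.7500 -69.7500; 13.5000 76.5000]
K = S⁻¹·BᵀPA = [1.2601 -3.5868; 0.6421 -1.0789]
A−BK = [0.0480 -0.1420; -0.2038 0.5568]
AᵀP(A−BK) = [3.0761 -8.4748; -8.4748 23.6073]
P' = Q + AᵀP(A−BK) = [19.3261 3.5252; 3.5252 32.6073]
tr(P') = 51.9333


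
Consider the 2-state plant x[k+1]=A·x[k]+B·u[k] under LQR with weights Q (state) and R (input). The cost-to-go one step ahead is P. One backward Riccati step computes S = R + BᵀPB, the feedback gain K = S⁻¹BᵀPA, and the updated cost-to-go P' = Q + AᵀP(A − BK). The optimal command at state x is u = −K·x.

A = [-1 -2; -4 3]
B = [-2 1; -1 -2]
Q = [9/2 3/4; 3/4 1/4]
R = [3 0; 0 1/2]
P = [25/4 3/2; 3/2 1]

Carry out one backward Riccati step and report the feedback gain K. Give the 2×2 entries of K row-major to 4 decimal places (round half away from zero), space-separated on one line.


BᵀP = [-14.0000 -4.0000; 3.2500 -0.5000]
S = R + BᵀPB = [3 0; 0 1/2] + [32.0000 -6.0000; -6.0000 4.2500] = [35.0000 -6.0000; -6.0000 4.7500]
BᵀPA = [30.0000 16.0000; -1.2500 -8.0000]
K = S⁻¹·BᵀPA = [1.0365 0.2150; 1.0461 -1.4127]
A−BK = [0.0269 -0.1574; -0.8714 0.3896]
AᵀP(A−BK) = [4.4635 -0.2150; -0.2150 1.2591]
P' = Q + AᵀP(A−BK) = [8.9635 0.5350; 0.5350 1.5091]
tr(P') = 10.4726

1.0365 0.2150 1.0461 -1.4127


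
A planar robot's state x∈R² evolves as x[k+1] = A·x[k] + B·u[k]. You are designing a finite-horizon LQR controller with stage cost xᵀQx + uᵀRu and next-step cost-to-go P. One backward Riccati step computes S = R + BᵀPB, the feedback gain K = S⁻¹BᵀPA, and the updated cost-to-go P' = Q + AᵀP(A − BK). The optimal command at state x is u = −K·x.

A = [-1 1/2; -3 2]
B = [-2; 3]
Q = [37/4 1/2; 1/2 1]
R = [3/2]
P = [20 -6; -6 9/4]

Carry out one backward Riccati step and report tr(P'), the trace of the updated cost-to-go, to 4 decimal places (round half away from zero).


16.0665

BᵀP = [-58.0000 18.7500]
S = R + BᵀPB = [3/2] + [172.2500] = [173.7500]
BᵀPA = [1.7500 8.5000]
K = S⁻¹·BᵀPA = [0.0101 0.0489]
A−BK = [-0.9799 0.5978; -3.0302 1.8532]
AᵀP(A−BK) = [4.2324 -2.5856; -2.5856 1.5842]
P' = Q + AᵀP(A−BK) = [13.4824 -2.0856; -2.0856 2.5842]
tr(P') = 16.0665


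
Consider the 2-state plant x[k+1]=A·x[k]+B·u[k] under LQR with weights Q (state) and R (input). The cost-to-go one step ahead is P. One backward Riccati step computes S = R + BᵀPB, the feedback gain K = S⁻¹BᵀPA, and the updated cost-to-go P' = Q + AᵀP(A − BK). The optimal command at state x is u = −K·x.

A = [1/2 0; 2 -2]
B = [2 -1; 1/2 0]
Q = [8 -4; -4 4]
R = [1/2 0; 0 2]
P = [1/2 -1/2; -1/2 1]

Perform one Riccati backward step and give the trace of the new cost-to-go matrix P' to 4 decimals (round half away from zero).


18.0738

BᵀP = [0.7500 -0.5000; -0.5000 0.5000]
S = R + BᵀPB = [1/2 0; 0 2] + [1.2500 -0.7500; -0.7500 0.5000] = [1.7500 -0.7500; -0.7500 2.5000]
BᵀPA = [-0.6250 1.0000; 0.7500 -1.0000]
K = S⁻¹·BᵀPA = [-0.2623 0.4590; 0.2213 -0.2623]
A−BK = [1.2459 -1.1803; 2.1311 -2.2295]
AᵀP(A−BK) = [2.7951 -3.0164; -3.0164 3.2787]
P' = Q + AᵀP(A−BK) = [10.7951 -7.0164; -7.0164 7.2787]
tr(P') = 18.0738


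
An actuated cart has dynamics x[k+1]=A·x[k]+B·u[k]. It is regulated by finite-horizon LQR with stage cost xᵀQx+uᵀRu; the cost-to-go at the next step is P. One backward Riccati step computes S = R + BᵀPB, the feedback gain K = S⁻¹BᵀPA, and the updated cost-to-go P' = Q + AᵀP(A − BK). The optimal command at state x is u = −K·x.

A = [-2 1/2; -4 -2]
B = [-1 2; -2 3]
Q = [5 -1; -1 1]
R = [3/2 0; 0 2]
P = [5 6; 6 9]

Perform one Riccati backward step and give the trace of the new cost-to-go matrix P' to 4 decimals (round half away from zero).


BᵀP = [-17.0000 -24.0000; 28.0000 39.0000]
S = R + BᵀPB = [3/2 0; 0 2] + [65.0000 -106.0000; -106.0000 173.0000] = [66.5000 -106.0000; -106.0000 175.0000]
BᵀPA = [130.0000 39.5000; -212.0000 -64.0000]
K = S⁻¹·BᵀPA = [0.6924 0.3200; -0.7920 -0.1719]
A−BK = [0.2765 1.1638; -0.2391 -0.8443]
AᵀP(A−BK) = [2.0772 0.9601; 0.9601 1.6093]
P' = Q + AᵀP(A−BK) = [7.0772 -0.0399; -0.0399 2.6093]
tr(P') = 9.6865

9.6865


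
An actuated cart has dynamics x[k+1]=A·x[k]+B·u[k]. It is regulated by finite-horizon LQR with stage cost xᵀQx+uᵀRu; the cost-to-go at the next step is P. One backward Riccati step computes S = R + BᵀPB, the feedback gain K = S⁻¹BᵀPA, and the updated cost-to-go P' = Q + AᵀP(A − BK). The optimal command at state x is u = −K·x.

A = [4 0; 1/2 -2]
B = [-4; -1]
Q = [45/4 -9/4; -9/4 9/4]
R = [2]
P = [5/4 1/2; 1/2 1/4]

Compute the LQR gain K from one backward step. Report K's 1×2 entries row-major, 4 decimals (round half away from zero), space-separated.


BᵀP = [-5.5000 -2.2500]
S = R + BᵀPB = [2] + [24.2500] = [26.2500]
BᵀPA = [-23.1250 4.5000]
K = S⁻¹·BᵀPA = [-0.8810 0.1714]
A−BK = [0.4762 0.6857; -0.3810 -1.8286]
AᵀP(A−BK) = [1.6905 -0.2857; -0.2857 0.2286]
P' = Q + AᵀP(A−BK) = [12.9405 -2.5357; -2.5357 2.4786]
tr(P') = 15.4190

-0.8810 0.1714


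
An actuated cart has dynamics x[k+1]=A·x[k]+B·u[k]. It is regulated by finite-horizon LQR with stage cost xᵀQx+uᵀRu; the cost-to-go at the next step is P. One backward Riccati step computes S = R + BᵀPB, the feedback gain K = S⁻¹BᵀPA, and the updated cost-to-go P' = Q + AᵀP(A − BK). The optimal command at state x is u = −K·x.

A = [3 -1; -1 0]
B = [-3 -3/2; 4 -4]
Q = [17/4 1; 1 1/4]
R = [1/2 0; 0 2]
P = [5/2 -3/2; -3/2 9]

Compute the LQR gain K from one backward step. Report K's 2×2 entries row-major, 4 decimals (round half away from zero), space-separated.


-0.7227 0.2112 -0.4636 0.2072

BᵀP = [-13.5000 40.5000; 2.2500 -33.7500]
S = R + BᵀPB = [1/2 0; 0 2] + [202.5000 -141.7500; -141.7500 131.6250] = [203.0000 -141.7500; -141.7500 133.6250]
BᵀPA = [-81.0000 13.5000; 40.5000 -2.2500]
K = S⁻¹·BᵀPA = [-0.7227 0.2112; -0.4636 0.2072]
A−BK = [0.1365 -0.0558; 0.0366 -0.0160]
AᵀP(A−BK) = [0.7346 -0.2863; -0.2863 0.1155]
P' = Q + AᵀP(A−BK) = [4.9846 0.7137; 0.7137 0.3655]
tr(P') = 5.3501


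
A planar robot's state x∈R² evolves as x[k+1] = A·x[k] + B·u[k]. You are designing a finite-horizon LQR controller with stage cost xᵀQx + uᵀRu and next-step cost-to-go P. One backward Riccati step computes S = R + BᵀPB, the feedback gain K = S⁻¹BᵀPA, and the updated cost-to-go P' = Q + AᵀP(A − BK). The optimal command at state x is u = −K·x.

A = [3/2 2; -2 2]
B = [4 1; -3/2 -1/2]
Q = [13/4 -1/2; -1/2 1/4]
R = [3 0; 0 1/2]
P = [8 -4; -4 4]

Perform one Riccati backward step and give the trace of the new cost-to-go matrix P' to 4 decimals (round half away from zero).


17.0073

BᵀP = [38.0000 -22.0000; 10.0000 -6.0000]
S = R + BᵀPB = [3 0; 0 1/2] + [185.0000 49.0000; 49.0000 13.0000] = [188.0000 49.0000; 49.0000 13.5000]
BᵀPA = [101.0000 32.0000; 27.0000 8.0000]
K = S⁻¹·BᵀPA = [0.2956 0.2920; 0.9270 -0.4672]
A−BK = [-0.6095 1.2993; -1.0931 2.2044]
AᵀP(A−BK) = [3.1131 -4.8759; -4.8759 10.3942]
P' = Q + AᵀP(A−BK) = [6.3631 -5.3759; -5.3759 10.6442]
tr(P') = 17.0073


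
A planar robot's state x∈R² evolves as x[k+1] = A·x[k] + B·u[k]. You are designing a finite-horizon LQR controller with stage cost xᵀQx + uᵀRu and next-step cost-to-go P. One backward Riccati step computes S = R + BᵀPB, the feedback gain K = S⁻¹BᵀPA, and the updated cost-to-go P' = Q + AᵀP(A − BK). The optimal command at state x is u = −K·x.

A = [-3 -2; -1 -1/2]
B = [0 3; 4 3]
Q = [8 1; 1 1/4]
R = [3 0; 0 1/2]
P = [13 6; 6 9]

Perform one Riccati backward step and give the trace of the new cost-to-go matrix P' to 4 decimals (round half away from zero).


BᵀP = [24.0000 36.0000; 57.0000 45.0000]
S = R + BᵀPB = [3 0; 0 1/2] + [144.0000 180.0000; 180.0000 306.0000] = [147.0000 180.0000; 180.0000 306.5000]
BᵀPA = [-108.0000 -66.0000; -216.0000 -136.5000]
K = S⁻¹·BᵀPA = [0.4566 0.3430; -0.9729 -0.6468]
A−BK = [-0.0814 -0.0596; 0.0923 0.0683]
AᵀP(A−BK) = [1.1713 0.8379; 0.8379 0.6015]
P' = Q + AᵀP(A−BK) = [9.1713 1.8379; 1.8379 0.8515]
tr(P') = 10.0228

10.0228


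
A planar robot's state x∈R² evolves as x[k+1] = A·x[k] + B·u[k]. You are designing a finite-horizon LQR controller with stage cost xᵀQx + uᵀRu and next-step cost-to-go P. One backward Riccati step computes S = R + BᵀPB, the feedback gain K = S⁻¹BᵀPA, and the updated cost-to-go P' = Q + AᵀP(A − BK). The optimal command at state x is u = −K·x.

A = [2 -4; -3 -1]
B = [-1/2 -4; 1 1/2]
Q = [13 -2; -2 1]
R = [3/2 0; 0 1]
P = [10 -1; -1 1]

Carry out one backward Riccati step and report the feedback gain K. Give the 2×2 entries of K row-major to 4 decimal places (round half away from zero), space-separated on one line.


-1.0233 -0.4750 -0.4186 1.0242

BᵀP = [-6.0000 1.5000; -40.5000 4.5000]
S = R + BᵀPB = [3/2 0; 0 1] + [4.5000 24.7500; 24.7500 164.2500] = [6.0000 24.7500; 24.7500 165.2500]
BᵀPA = [-16.5000 22.5000; -94.5000 157.5000]
K = S⁻¹·BᵀPA = [-1.0233 -0.4750; -0.4186 1.0242]
A−BK = [-0.1860 -0.1405; -1.7674 -1.0371]
AᵀP(A−BK) = [4.5581 1.9535; 1.9535 2.3691]
P' = Q + AᵀP(A−BK) = [17.5581 -0.0465; -0.0465 3.3691]
tr(P') = 20.9273


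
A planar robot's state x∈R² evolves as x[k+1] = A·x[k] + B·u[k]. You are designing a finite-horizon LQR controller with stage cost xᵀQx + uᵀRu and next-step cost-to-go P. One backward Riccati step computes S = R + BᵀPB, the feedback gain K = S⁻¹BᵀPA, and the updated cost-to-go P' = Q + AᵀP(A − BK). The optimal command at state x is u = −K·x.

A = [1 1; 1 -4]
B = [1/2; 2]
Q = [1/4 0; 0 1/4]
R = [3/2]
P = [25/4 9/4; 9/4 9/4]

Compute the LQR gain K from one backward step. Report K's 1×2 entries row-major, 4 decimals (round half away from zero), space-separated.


0.8000 -0.8981

BᵀP = [7.6250 5.6250]
S = R + BᵀPB = [3/2] + [15.0625] = [16.5625]
BᵀPA = [13.2500 -14.8750]
K = S⁻¹·BᵀPA = [0.8000 -0.8981]
A−BK = [0.6000 1.4491; -0.6000 -2.2038]
AᵀP(A−BK) = [2.4000 2.4000; 2.4000 10.8906]
P' = Q + AᵀP(A−BK) = [2.6500 2.4000; 2.4000 11.1406]
tr(P') = 13.7906


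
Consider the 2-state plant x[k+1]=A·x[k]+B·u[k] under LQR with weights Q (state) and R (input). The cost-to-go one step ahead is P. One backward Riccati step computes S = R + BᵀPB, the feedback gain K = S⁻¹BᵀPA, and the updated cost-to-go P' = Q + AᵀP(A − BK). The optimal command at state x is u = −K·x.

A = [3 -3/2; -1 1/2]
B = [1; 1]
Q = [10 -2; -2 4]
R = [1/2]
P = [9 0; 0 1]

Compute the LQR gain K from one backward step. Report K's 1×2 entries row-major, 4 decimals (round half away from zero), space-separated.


BᵀP = [9.0000 1.0000]
S = R + BᵀPB = [1/2] + [10.0000] = [10.5000]
BᵀPA = [26.0000 -13.0000]
K = S⁻¹·BᵀPA = [2.4762 -1.2381]
A−BK = [0.5238 -0.2619; -3.4762 1.7381]
AᵀP(A−BK) = [17.6190 -8.8095; -8.8095 4.4048]
P' = Q + AᵀP(A−BK) = [27.6190 -10.8095; -10.8095 8.4048]
tr(P') = 36.0238

2.4762 -1.2381
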